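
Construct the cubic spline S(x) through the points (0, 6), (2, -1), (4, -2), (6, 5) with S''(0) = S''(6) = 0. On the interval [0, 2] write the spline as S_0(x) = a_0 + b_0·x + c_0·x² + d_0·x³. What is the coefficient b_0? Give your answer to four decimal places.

-4.0333

Put m_i = S'' at the i-th knot. Here h = (2, 2, 2) and Δ = (-7/2, -1/2, 7/2), so the interior equations h_(i-1)·m_(i-1) + 2(h_(i-1)+h_i)·m_i + h_i·m_(i+1) = 6(Δ_i − Δ_(i-1)) read
  2·m_0 + 8·m_1 + 2·m_2 = 6(Δ_1 - Δ_0) = 18
  2·m_1 + 8·m_2 + 2·m_3 = 6(Δ_2 - Δ_1) = 24
Natural end conditions: m_0 = m_3 = 0.
Hence m_0 = 0, m_1 = 8/5, m_2 = 13/5, m_3 = 0.
On [0, 2], with S_0(x) = a_0 + b_0·x + c_0·x² + d_0·x³: c_0 = m_0/2 = 0, d_0 = (m_1 - m_0)/(6h_0) = 2/15, b_0 = Δ_0 - h_0(2m_0 + m_1)/6 = -121/30.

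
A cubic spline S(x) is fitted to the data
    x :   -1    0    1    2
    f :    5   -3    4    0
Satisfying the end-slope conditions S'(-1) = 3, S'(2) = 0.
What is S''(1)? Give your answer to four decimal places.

With M_i denoting the second derivative at x_i, h_i = 1, 1, 1, and Δ_i = (y_(i+1) − y_i)/h_i = -8, 7, -4:
  1·M_0 + 4·M_1 + 1·M_2 = 6(Δ_1 - Δ_0) = 90
  1·M_1 + 4·M_2 + 1·M_3 = 6(Δ_2 - Δ_1) = -66
Clamped end conditions give two more equations: 2h_0·M_0 + h_0·M_1 = 6(Δ_0 - S'(-1)) = -66 and h_2·M_2 + 2h_2·M_3 = 6(S'(2) - Δ_2) = 24.
Solving: M_0 = -278/5, M_1 = 226/5, M_2 = -176/5, M_3 = 148/5.

-35.2000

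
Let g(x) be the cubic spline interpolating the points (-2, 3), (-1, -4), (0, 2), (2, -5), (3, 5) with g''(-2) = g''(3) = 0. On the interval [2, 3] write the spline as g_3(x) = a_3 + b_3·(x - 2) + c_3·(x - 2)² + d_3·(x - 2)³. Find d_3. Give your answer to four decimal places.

With m_i denoting the second derivative at x_i, h_i = 1, 1, 2, 1, and Δ_i = (y_(i+1) − y_i)/h_i = -7, 6, -7/2, 10:
  1·m_0 + 4·m_1 + 1·m_2 = 6(Δ_1 - Δ_0) = 78
  1·m_1 + 6·m_2 + 2·m_3 = 6(Δ_2 - Δ_1) = -57
  2·m_2 + 6·m_3 + 1·m_4 = 6(Δ_3 - Δ_2) = 81
Natural end conditions: m_0 = m_4 = 0.
Solving: m_0 = 0, m_1 = 1500/61, m_2 = -1242/61, m_3 = 2475/122, m_4 = 0.
On [2, 3], with g_3(x) = a_3 + b_3·(x - 2) + c_3·(x - 2)² + d_3·(x - 2)³: c_3 = m_3/2 = 2475/244, d_3 = (m_4 - m_3)/(6h_3) = -825/244, b_3 = Δ_3 - h_3(2m_3 + m_4)/6 = 395/122.

-3.3811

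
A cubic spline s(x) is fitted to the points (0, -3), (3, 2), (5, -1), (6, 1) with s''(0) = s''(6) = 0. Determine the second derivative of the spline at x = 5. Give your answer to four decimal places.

With m_i denoting the second derivative at x_i, h_i = 3, 2, 1, and Δ_i = (y_(i+1) − y_i)/h_i = 5/3, -3/2, 2:
  3·m_0 + 10·m_1 + 2·m_2 = 6(Δ_1 - Δ_0) = -19
  2·m_1 + 6·m_2 + 1·m_3 = 6(Δ_2 - Δ_1) = 21
Natural end conditions: m_0 = m_3 = 0.
Hence m_0 = 0, m_1 = -39/14, m_2 = 31/7, m_3 = 0.

4.4286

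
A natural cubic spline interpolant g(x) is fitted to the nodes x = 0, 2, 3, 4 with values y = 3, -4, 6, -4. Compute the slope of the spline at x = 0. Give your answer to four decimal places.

Write M_i for g''(x_i). With h_i = 2, 1, 1 and divided differences Δ_i = -7/2, 10, -10, the continuity of g' gives the tridiagonal system
  2·M_0 + 6·M_1 + 1·M_2 = 6(Δ_1 - Δ_0) = 81
  1·M_1 + 4·M_2 + 1·M_3 = 6(Δ_2 - Δ_1) = -120
Natural end conditions: M_0 = M_3 = 0.
Solving: M_0 = 0, M_1 = 444/23, M_2 = -801/23, M_3 = 0.
On [0, 2], g'(x) = b_0 + 2c_0·x + 3d_0·x² with b_0 = Δ_0 - h_0(2M_0 + M_1)/6 = -457/46, c_0 = M_0/2 = 0, d_0 = (M_1 - M_0)/(6h_0) = 37/23. So g'(0) = -457/46.

-9.9348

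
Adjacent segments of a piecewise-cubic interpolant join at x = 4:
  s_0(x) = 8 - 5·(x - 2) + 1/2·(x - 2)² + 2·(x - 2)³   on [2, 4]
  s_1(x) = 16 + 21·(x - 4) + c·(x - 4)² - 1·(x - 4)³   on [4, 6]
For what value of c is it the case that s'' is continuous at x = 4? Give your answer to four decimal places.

s_0''(x) = 1 + 12·(x - 2), so s_0''(4) = 25. On the right, s_1''(4) = 2c, so c = 25/2.

12.5000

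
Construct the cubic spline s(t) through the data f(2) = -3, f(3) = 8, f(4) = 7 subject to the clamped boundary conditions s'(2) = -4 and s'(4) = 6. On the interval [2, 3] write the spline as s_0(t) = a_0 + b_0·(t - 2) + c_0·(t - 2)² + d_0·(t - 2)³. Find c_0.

34

Let m_i = s''(x_i). Step sizes h_i = 1, 1; slopes of the chords Δ_i = (y_(i+1) - y_i)/h_i = 11, -1.
  1·m_0 + 4·m_1 + 1·m_2 = 6(Δ_1 - Δ_0) = -72
Clamped end conditions give two more equations: 2h_0·m_0 + h_0·m_1 = 6(Δ_0 - s'(2)) = 90 and h_1·m_1 + 2h_1·m_2 = 6(s'(4) - Δ_1) = 42.
Hence m_0 = 68, m_1 = -46, m_2 = 44.
On [2, 3], with s_0(t) = a_0 + b_0·(t - 2) + c_0·(t - 2)² + d_0·(t - 2)³: c_0 = m_0/2 = 34, d_0 = (m_1 - m_0)/(6h_0) = -19, b_0 = Δ_0 - h_0(2m_0 + m_1)/6 = -4.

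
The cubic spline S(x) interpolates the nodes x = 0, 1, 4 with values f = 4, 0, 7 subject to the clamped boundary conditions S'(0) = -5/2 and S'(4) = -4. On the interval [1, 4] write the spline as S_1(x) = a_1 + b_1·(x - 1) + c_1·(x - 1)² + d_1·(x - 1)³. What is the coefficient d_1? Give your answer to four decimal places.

-1.2060

Write σ_i for S''(x_i). With h_i = 1, 3 and divided differences Δ_i = -4, 7/3, the continuity of S' gives the tridiagonal system
  1·σ_0 + 8·σ_1 + 3·σ_2 = 6(Δ_1 - Δ_0) = 38
Clamped end conditions give two more equations: 2h_0·σ_0 + h_0·σ_1 = 6(Δ_0 - S'(0)) = -9 and h_1·σ_1 + 2h_1·σ_2 = 6(S'(4) - Δ_1) = -38.
Hence σ_0 = -77/8, σ_1 = 41/4, σ_2 = -275/24.
On [1, 4], with S_1(x) = a_1 + b_1·(x - 1) + c_1·(x - 1)² + d_1·(x - 1)³: c_1 = σ_1/2 = 41/8, d_1 = (σ_2 - σ_1)/(6h_1) = -521/432, b_1 = Δ_1 - h_1(2σ_1 + σ_2)/6 = -35/16.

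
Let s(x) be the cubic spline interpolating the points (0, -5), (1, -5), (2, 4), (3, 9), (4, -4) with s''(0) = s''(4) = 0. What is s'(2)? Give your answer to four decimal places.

With σ_i denoting the second derivative at x_i, h_i = 1, 1, 1, 1, and Δ_i = (y_(i+1) − y_i)/h_i = 0, 9, 5, -13:
  1·σ_0 + 4·σ_1 + 1·σ_2 = 6(Δ_1 - Δ_0) = 54
  1·σ_1 + 4·σ_2 + 1·σ_3 = 6(Δ_2 - Δ_1) = -24
  1·σ_2 + 4·σ_3 + 1·σ_4 = 6(Δ_3 - Δ_2) = -108
Natural end conditions: σ_0 = σ_4 = 0.
Hence σ_0 = 0, σ_1 = 57/4, σ_2 = -3, σ_3 = -105/4, σ_4 = 0.
On [2, 3], s'(x) = b_2 + 2c_2·(x - 2) + 3d_2·(x - 2)² with b_2 = Δ_2 - h_2(2σ_2 + σ_3)/6 = 83/8, c_2 = σ_2/2 = -3/2, d_2 = (σ_3 - σ_2)/(6h_2) = -31/8. So s'(2) = 83/8.

10.3750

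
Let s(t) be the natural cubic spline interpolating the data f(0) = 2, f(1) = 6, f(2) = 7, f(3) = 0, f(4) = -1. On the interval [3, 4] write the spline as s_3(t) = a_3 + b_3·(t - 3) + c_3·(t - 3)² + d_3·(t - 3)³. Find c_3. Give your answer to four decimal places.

Put σ_i = s'' at the i-th knot. Here h = (1, 1, 1, 1) and Δ = (4, 1, -7, -1), so the interior equations h_(i-1)·σ_(i-1) + 2(h_(i-1)+h_i)·σ_i + h_i·σ_(i+1) = 6(Δ_i − Δ_(i-1)) read
  1·σ_0 + 4·σ_1 + 1·σ_2 = 6(Δ_1 - Δ_0) = -18
  1·σ_1 + 4·σ_2 + 1·σ_3 = 6(Δ_2 - Δ_1) = -48
  1·σ_2 + 4·σ_3 + 1·σ_4 = 6(Δ_3 - Δ_2) = 36
Natural end conditions: σ_0 = σ_4 = 0.
Solving: σ_0 = 0, σ_1 = -3/4, σ_2 = -15, σ_3 = 51/4, σ_4 = 0.
On [3, 4], with s_3(t) = a_3 + b_3·(t - 3) + c_3·(t - 3)² + d_3·(t - 3)³: c_3 = σ_3/2 = 51/8, d_3 = (σ_4 - σ_3)/(6h_3) = -17/8, b_3 = Δ_3 - h_3(2σ_3 + σ_4)/6 = -21/4.

6.3750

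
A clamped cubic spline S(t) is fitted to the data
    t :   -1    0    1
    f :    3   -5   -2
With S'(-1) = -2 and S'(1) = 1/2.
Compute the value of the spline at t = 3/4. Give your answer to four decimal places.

Write σ_i for S''(x_i). With h_i = 1, 1 and divided differences Δ_i = -8, 3, the continuity of S' gives the tridiagonal system
  1·σ_0 + 4·σ_1 + 1·σ_2 = 6(Δ_1 - Δ_0) = 66
Clamped end conditions give two more equations: 2h_0·σ_0 + h_0·σ_1 = 6(Δ_0 - S'(-1)) = -36 and h_1·σ_1 + 2h_1·σ_2 = 6(S'(1) - Δ_1) = -15.
Forward elimination and back-substitution give σ_0 = -133/4, σ_1 = 61/2, σ_2 = -91/4.
On [0, 1], S(t) = -5 - 27/8·t + 61/4·t² - 71/8·t³.
With t = 3/4: S(3/4) = -1381/512.

-2.6973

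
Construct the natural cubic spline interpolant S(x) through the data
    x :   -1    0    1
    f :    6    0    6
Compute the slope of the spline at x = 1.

9

Put M_i = S'' at the i-th knot. Here h = (1, 1) and Δ = (-6, 6), so the interior equations h_(i-1)·M_(i-1) + 2(h_(i-1)+h_i)·M_i + h_i·M_(i+1) = 6(Δ_i − Δ_(i-1)) read
  1·M_0 + 4·M_1 + 1·M_2 = 6(Δ_1 - Δ_0) = 72
Natural end conditions: M_0 = M_2 = 0.
Hence M_0 = 0, M_1 = 18, M_2 = 0.
On [0, 1], S'(x) = b_1 + 2c_1·x + 3d_1·x² with b_1 = Δ_1 - h_1(2M_1 + M_2)/6 = 0, c_1 = M_1/2 = 9, d_1 = (M_2 - M_1)/(6h_1) = -3. So S'(1) = 9.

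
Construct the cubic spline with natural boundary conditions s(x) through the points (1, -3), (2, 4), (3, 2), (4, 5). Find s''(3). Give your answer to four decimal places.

Let m_i = s''(x_i). Step sizes h_i = 1, 1, 1; slopes of the chords Δ_i = (y_(i+1) - y_i)/h_i = 7, -2, 3.
  1·m_0 + 4·m_1 + 1·m_2 = 6(Δ_1 - Δ_0) = -54
  1·m_1 + 4·m_2 + 1·m_3 = 6(Δ_2 - Δ_1) = 30
Natural end conditions: m_0 = m_3 = 0.
Solving the tridiagonal system: m_0 = 0, m_1 = -82/5, m_2 = 58/5, m_3 = 0.

11.6000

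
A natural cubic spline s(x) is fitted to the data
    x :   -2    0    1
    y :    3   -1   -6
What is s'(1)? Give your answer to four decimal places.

Let M_i = s''(x_i). Step sizes h_i = 2, 1; slopes of the chords Δ_i = (y_(i+1) - y_i)/h_i = -2, -5.
  2·M_0 + 6·M_1 + 1·M_2 = 6(Δ_1 - Δ_0) = -18
Natural end conditions: M_0 = M_2 = 0.
Hence M_0 = 0, M_1 = -3, M_2 = 0.
On [0, 1], s'(x) = b_1 + 2c_1·x + 3d_1·x² with b_1 = Δ_1 - h_1(2M_1 + M_2)/6 = -4, c_1 = M_1/2 = -3/2, d_1 = (M_2 - M_1)/(6h_1) = 1/2. So s'(1) = -11/2.

-5.5000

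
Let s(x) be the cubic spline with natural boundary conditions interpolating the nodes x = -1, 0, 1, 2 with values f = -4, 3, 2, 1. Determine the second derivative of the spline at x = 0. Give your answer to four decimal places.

-12.8000

With m_i denoting the second derivative at x_i, h_i = 1, 1, 1, and Δ_i = (y_(i+1) − y_i)/h_i = 7, -1, -1:
  1·m_0 + 4·m_1 + 1·m_2 = 6(Δ_1 - Δ_0) = -48
  1·m_1 + 4·m_2 + 1·m_3 = 6(Δ_2 - Δ_1) = 0
Natural end conditions: m_0 = m_3 = 0.
Solving: m_0 = 0, m_1 = -64/5, m_2 = 16/5, m_3 = 0.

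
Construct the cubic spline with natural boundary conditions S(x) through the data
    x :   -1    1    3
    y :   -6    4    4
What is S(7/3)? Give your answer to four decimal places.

With M_i denoting the second derivative at x_i, h_i = 2, 2, and Δ_i = (y_(i+1) − y_i)/h_i = 5, 0:
  2·M_0 + 8·M_1 + 2·M_2 = 6(Δ_1 - Δ_0) = -30
Natural end conditions: M_0 = M_2 = 0.
Solving the tridiagonal system: M_0 = 0, M_1 = -15/4, M_2 = 0.
On [1, 3], S(x) = 4 + 5/2·(x - 1) - 15/8·(x - 1)² + 5/16·(x - 1)³.
With (x - 1) = 4/3: S(7/3) = 128/27.

4.7407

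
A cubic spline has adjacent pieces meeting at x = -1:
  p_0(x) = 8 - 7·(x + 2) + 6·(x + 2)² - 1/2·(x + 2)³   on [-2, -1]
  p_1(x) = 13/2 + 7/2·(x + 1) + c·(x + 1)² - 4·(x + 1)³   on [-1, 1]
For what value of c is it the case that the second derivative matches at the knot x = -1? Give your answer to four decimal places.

4.5000

p_0''(x) = 12 - 3·(x + 2), so p_0''(-1) = 9. On the right, p_1''(-1) = 2c, so c = 9/2.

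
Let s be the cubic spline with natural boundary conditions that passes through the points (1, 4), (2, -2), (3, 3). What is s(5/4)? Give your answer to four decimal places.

1.8555

Put M_i = s'' at the i-th knot. Here h = (1, 1) and Δ = (-6, 5), so the interior equations h_(i-1)·M_(i-1) + 2(h_(i-1)+h_i)·M_i + h_i·M_(i+1) = 6(Δ_i − Δ_(i-1)) read
  1·M_0 + 4·M_1 + 1·M_2 = 6(Δ_1 - Δ_0) = 66
Natural end conditions: M_0 = M_2 = 0.
Hence M_0 = 0, M_1 = 33/2, M_2 = 0.
On [1, 2], s(t) = 4 - 35/4·(t - 1) + 0·(t - 1)² + 11/4·(t - 1)³.
With (t - 1) = 1/4: s(5/4) = 475/256.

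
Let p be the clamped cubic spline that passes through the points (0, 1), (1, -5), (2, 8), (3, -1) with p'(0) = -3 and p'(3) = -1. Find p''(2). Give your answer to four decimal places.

-59.4667

Let σ_i = p''(x_i). Step sizes h_i = 1, 1, 1; slopes of the chords Δ_i = (y_(i+1) - y_i)/h_i = -6, 13, -9.
  1·σ_0 + 4·σ_1 + 1·σ_2 = 6(Δ_1 - Δ_0) = 114
  1·σ_1 + 4·σ_2 + 1·σ_3 = 6(Δ_2 - Δ_1) = -132
Clamped end conditions give two more equations: 2h_0·σ_0 + h_0·σ_1 = 6(Δ_0 - p'(0)) = -18 and h_2·σ_2 + 2h_2·σ_3 = 6(p'(3) - Δ_2) = 48.
Solving the tridiagonal system: σ_0 = -526/15, σ_1 = 782/15, σ_2 = -892/15, σ_3 = 806/15.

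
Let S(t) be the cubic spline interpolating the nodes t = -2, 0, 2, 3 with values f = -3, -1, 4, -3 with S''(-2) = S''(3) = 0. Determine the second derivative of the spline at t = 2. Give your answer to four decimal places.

-10.7727

Write M_i for S''(x_i). With h_i = 2, 2, 1 and divided differences Δ_i = 1, 5/2, -7, the continuity of S' gives the tridiagonal system
  2·M_0 + 8·M_1 + 2·M_2 = 6(Δ_1 - Δ_0) = 9
  2·M_1 + 6·M_2 + 1·M_3 = 6(Δ_2 - Δ_1) = -57
Natural end conditions: M_0 = M_3 = 0.
Solving the tridiagonal system: M_0 = 0, M_1 = 42/11, M_2 = -237/22, M_3 = 0.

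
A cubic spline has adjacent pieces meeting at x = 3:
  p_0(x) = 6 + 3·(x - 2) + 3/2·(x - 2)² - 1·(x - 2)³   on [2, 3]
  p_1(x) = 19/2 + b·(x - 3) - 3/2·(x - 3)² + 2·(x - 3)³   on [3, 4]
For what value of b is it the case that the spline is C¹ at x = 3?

p_0'(x) = 3 + 3·(x - 2) - 3·(x - 2)², so p_0'(3) = 3. On the right, p_1'(3) = b, so b = 3.

3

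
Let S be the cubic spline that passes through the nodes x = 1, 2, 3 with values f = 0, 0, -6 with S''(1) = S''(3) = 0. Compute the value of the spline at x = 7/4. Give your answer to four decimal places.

0.4922

With M_i denoting the second derivative at x_i, h_i = 1, 1, and Δ_i = (y_(i+1) − y_i)/h_i = 0, -6:
  1·M_0 + 4·M_1 + 1·M_2 = 6(Δ_1 - Δ_0) = -36
Natural end conditions: M_0 = M_2 = 0.
Solving the tridiagonal system: M_0 = 0, M_1 = -9, M_2 = 0.
On [1, 2], S(x) = 0 + 3/2·(x - 1) + 0·(x - 1)² - 3/2·(x - 1)³.
With (x - 1) = 3/4: S(7/4) = 63/128.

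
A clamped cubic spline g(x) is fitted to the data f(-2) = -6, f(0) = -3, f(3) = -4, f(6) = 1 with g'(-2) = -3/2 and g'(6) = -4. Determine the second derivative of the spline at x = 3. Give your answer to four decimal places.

Let m_i = g''(x_i). Step sizes h_i = 2, 3, 3; slopes of the chords Δ_i = (y_(i+1) - y_i)/h_i = 3/2, -1/3, 5/3.
  2·m_0 + 10·m_1 + 3·m_2 = 6(Δ_1 - Δ_0) = -11
  3·m_1 + 12·m_2 + 3·m_3 = 6(Δ_2 - Δ_1) = 12
Clamped end conditions give two more equations: 2h_0·m_0 + h_0·m_1 = 6(Δ_0 - g'(-2)) = 18 and h_2·m_2 + 2h_2·m_3 = 6(g'(6) - Δ_2) = -34.
Forward elimination and back-substitution give m_0 = 237/38, m_1 = -66/19, m_2 = 214/57, m_3 = -430/57.

3.7544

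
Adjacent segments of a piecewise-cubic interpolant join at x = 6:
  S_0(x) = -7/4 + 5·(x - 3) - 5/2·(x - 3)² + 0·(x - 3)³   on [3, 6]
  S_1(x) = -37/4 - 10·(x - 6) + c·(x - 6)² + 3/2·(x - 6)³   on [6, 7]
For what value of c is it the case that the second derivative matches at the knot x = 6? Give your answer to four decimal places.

S_0''(x) = -5 + 0·(x - 3), so S_0''(6) = -5. On the right, S_1''(6) = 2c, so c = -5/2.

-2.5000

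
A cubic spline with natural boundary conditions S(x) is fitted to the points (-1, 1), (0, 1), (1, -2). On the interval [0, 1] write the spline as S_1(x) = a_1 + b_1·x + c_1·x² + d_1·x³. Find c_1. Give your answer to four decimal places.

-2.2500

Let m_i = S''(x_i). Step sizes h_i = 1, 1; slopes of the chords Δ_i = (y_(i+1) - y_i)/h_i = 0, -3.
  1·m_0 + 4·m_1 + 1·m_2 = 6(Δ_1 - Δ_0) = -18
Natural end conditions: m_0 = m_2 = 0.
Forward elimination and back-substitution give m_0 = 0, m_1 = -9/2, m_2 = 0.
On [0, 1], with S_1(x) = a_1 + b_1·x + c_1·x² + d_1·x³: c_1 = m_1/2 = -9/4, d_1 = (m_2 - m_1)/(6h_1) = 3/4, b_1 = Δ_1 - h_1(2m_1 + m_2)/6 = -3/2.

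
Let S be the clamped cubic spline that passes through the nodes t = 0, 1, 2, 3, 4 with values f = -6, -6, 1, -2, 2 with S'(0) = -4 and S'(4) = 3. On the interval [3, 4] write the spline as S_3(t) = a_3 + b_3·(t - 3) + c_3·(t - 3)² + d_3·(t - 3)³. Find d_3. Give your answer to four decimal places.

Write m_i for S''(x_i). With h_i = 1, 1, 1, 1 and divided differences Δ_i = 0, 7, -3, 4, the continuity of S' gives the tridiagonal system
  1·m_0 + 4·m_1 + 1·m_2 = 6(Δ_1 - Δ_0) = 42
  1·m_1 + 4·m_2 + 1·m_3 = 6(Δ_2 - Δ_1) = -60
  1·m_2 + 4·m_3 + 1·m_4 = 6(Δ_3 - Δ_2) = 42
Clamped end conditions give two more equations: 2h_0·m_0 + h_0·m_1 = 6(Δ_0 - S'(0)) = 24 and h_3·m_3 + 2h_3·m_4 = 6(S'(4) - Δ_3) = -6.
Solving: m_0 = 121/28, m_1 = 215/14, m_2 = -95/4, m_3 = 275/14, m_4 = -359/28.
On [3, 4], with S_3(t) = a_3 + b_3·(t - 3) + c_3·(t - 3)² + d_3·(t - 3)³: c_3 = m_3/2 = 275/28, d_3 = (m_4 - m_3)/(6h_3) = -303/56, b_3 = Δ_3 - h_3(2m_3 + m_4)/6 = -23/56.

-5.4107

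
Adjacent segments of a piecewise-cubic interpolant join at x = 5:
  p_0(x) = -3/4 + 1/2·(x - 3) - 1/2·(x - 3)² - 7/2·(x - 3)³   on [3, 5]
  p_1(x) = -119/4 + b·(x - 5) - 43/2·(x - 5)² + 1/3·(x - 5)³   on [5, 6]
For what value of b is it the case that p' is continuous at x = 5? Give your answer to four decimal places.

p_0'(x) = 1/2 - 1·(x - 3) - 21/2·(x - 3)², so p_0'(5) = -87/2. On the right, p_1'(5) = b, so b = -87/2.

-43.5000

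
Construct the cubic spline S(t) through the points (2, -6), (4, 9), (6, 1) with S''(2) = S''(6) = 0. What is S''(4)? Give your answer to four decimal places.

-8.6250

With m_i denoting the second derivative at x_i, h_i = 2, 2, and Δ_i = (y_(i+1) − y_i)/h_i = 15/2, -4:
  2·m_0 + 8·m_1 + 2·m_2 = 6(Δ_1 - Δ_0) = -69
Natural end conditions: m_0 = m_2 = 0.
Solving the tridiagonal system: m_0 = 0, m_1 = -69/8, m_2 = 0.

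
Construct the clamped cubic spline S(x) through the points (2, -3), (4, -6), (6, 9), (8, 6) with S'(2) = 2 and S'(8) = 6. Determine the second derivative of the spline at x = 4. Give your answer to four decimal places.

Let σ_i = S''(x_i). Step sizes h_i = 2, 2, 2; slopes of the chords Δ_i = (y_(i+1) - y_i)/h_i = -3/2, 15/2, -3/2.
  2·σ_0 + 8·σ_1 + 2·σ_2 = 6(Δ_1 - Δ_0) = 54
  2·σ_1 + 8·σ_2 + 2·σ_3 = 6(Δ_2 - Δ_1) = -54
Clamped end conditions give two more equations: 2h_0·σ_0 + h_0·σ_1 = 6(Δ_0 - S'(2)) = -21 and h_2·σ_2 + 2h_2·σ_3 = 6(S'(8) - Δ_2) = 45.
Solving: σ_0 = -359/30, σ_1 = 403/30, σ_2 = -443/30, σ_3 = 559/30.

13.4333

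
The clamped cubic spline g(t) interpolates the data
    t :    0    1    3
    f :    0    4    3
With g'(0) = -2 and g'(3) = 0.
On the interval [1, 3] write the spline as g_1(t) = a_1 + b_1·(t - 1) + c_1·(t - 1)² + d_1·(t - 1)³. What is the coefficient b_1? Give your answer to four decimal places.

4.4167

With M_i denoting the second derivative at x_i, h_i = 1, 2, and Δ_i = (y_(i+1) − y_i)/h_i = 4, -1/2:
  1·M_0 + 6·M_1 + 2·M_2 = 6(Δ_1 - Δ_0) = -27
Clamped end conditions give two more equations: 2h_0·M_0 + h_0·M_1 = 6(Δ_0 - g'(0)) = 36 and h_1·M_1 + 2h_1·M_2 = 6(g'(3) - Δ_1) = 3.
Solving the tridiagonal system: M_0 = 139/6, M_1 = -31/3, M_2 = 71/12.
On [1, 3], with g_1(t) = a_1 + b_1·(t - 1) + c_1·(t - 1)² + d_1·(t - 1)³: c_1 = M_1/2 = -31/6, d_1 = (M_2 - M_1)/(6h_1) = 65/48, b_1 = Δ_1 - h_1(2M_1 + M_2)/6 = 53/12.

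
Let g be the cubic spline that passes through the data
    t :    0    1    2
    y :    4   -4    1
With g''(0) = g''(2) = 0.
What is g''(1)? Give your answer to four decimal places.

Write σ_i for g''(x_i). With h_i = 1, 1 and divided differences Δ_i = -8, 5, the continuity of g' gives the tridiagonal system
  1·σ_0 + 4·σ_1 + 1·σ_2 = 6(Δ_1 - Δ_0) = 78
Natural end conditions: σ_0 = σ_2 = 0.
Solving: σ_0 = 0, σ_1 = 39/2, σ_2 = 0.

19.5000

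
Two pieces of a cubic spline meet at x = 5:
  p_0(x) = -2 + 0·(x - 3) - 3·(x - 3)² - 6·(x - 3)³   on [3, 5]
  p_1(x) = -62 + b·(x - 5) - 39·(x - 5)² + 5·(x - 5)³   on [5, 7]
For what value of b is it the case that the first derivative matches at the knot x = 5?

-84

p_0'(x) = 0 - 6·(x - 3) - 18·(x - 3)², so p_0'(5) = -84. On the right, p_1'(5) = b, so b = -84.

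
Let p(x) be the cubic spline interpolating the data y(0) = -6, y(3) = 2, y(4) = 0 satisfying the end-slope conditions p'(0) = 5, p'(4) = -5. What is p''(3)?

-2

With m_i denoting the second derivative at x_i, h_i = 3, 1, and Δ_i = (y_(i+1) − y_i)/h_i = 8/3, -2:
  3·m_0 + 8·m_1 + 1·m_2 = 6(Δ_1 - Δ_0) = -28
Clamped end conditions give two more equations: 2h_0·m_0 + h_0·m_1 = 6(Δ_0 - p'(0)) = -14 and h_1·m_1 + 2h_1·m_2 = 6(p'(4) - Δ_1) = -18.
Solving: m_0 = -4/3, m_1 = -2, m_2 = -8.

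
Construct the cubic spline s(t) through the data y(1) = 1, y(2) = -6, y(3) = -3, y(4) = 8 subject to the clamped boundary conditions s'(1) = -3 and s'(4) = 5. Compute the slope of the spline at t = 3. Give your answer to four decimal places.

10.4667

With M_i denoting the second derivative at x_i, h_i = 1, 1, 1, and Δ_i = (y_(i+1) − y_i)/h_i = -7, 3, 11:
  1·M_0 + 4·M_1 + 1·M_2 = 6(Δ_1 - Δ_0) = 60
  1·M_1 + 4·M_2 + 1·M_3 = 6(Δ_2 - Δ_1) = 48
Clamped end conditions give two more equations: 2h_0·M_0 + h_0·M_1 = 6(Δ_0 - s'(1)) = -24 and h_2·M_2 + 2h_2·M_3 = 6(s'(4) - Δ_2) = -36.
Forward elimination and back-substitution give M_0 = -304/15, M_1 = 248/15, M_2 = 212/15, M_3 = -376/15.
On [3, 4], s'(t) = b_2 + 2c_2·(t - 3) + 3d_2·(t - 3)² with b_2 = Δ_2 - h_2(2M_2 + M_3)/6 = 157/15, c_2 = M_2/2 = 106/15, d_2 = (M_3 - M_2)/(6h_2) = -98/15. So s'(3) = 157/15.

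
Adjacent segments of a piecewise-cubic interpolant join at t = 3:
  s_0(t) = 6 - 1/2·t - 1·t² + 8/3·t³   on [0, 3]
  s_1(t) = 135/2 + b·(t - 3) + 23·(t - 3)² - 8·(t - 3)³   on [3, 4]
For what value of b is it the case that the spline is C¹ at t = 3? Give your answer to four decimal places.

s_0'(t) = -1/2 - 2·t + 8·t², so s_0'(3) = 131/2. On the right, s_1'(3) = b, so b = 131/2.

65.5000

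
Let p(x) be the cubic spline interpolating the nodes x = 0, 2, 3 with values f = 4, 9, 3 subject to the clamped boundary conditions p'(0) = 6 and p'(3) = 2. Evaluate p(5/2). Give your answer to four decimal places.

Write M_i for p''(x_i). With h_i = 2, 1 and divided differences Δ_i = 5/2, -6, the continuity of p' gives the tridiagonal system
  2·M_0 + 6·M_1 + 1·M_2 = 6(Δ_1 - Δ_0) = -51
Clamped end conditions give two more equations: 2h_0·M_0 + h_0·M_1 = 6(Δ_0 - p'(0)) = -21 and h_1·M_1 + 2h_1·M_2 = 6(p'(3) - Δ_1) = 48.
Solving the tridiagonal system: M_0 = 23/12, M_1 = -43/3, M_2 = 187/6.
On [2, 3], p(x) = 9 - 77/12·(x - 2) - 43/6·(x - 2)² + 91/12·(x - 2)³.
With (x - 2) = 1/2: p(5/2) = 475/96.

4.9479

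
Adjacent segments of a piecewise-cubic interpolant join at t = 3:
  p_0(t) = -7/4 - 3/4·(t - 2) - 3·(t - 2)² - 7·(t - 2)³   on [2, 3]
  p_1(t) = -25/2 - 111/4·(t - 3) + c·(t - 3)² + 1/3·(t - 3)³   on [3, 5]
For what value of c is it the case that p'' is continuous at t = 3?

-24

p_0''(t) = -6 - 42·(t - 2), so p_0''(3) = -48. On the right, p_1''(3) = 2c, so c = -24.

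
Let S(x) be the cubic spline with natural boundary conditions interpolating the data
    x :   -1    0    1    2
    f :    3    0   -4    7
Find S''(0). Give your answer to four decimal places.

-7.6000

Let M_i = S''(x_i). Step sizes h_i = 1, 1, 1; slopes of the chords Δ_i = (y_(i+1) - y_i)/h_i = -3, -4, 11.
  1·M_0 + 4·M_1 + 1·M_2 = 6(Δ_1 - Δ_0) = -6
  1·M_1 + 4·M_2 + 1·M_3 = 6(Δ_2 - Δ_1) = 90
Natural end conditions: M_0 = M_3 = 0.
Forward elimination and back-substitution give M_0 = 0, M_1 = -38/5, M_2 = 122/5, M_3 = 0.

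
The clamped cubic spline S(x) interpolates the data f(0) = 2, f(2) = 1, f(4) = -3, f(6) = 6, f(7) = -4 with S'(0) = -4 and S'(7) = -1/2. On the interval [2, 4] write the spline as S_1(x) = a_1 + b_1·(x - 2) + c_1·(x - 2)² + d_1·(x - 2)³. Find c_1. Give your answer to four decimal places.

-3.2384

Write m_i for S''(x_i). With h_i = 2, 2, 2, 1 and divided differences Δ_i = -1/2, -2, 9/2, -10, the continuity of S' gives the tridiagonal system
  2·m_0 + 8·m_1 + 2·m_2 = 6(Δ_1 - Δ_0) = -9
  2·m_1 + 8·m_2 + 2·m_3 = 6(Δ_2 - Δ_1) = 39
  2·m_2 + 6·m_3 + 1·m_4 = 6(Δ_3 - Δ_2) = -87
Clamped end conditions give two more equations: 2h_0·m_0 + h_0·m_1 = 6(Δ_0 - S'(0)) = 21 and h_3·m_3 + 2h_3·m_4 = 6(S'(7) - Δ_3) = 57.
Forward elimination and back-substitution give m_0 = 365/43, m_1 = -557/86, m_2 = 1111/86, m_3 = -1105/43, m_4 = 1778/43.
On [2, 4], with S_1(x) = a_1 + b_1·(x - 2) + c_1·(x - 2)² + d_1·(x - 2)³: c_1 = m_1/2 = -557/172, d_1 = (m_2 - m_1)/(6h_1) = 139/86, b_1 = Δ_1 - h_1(2m_1 + m_2)/6 = -171/86.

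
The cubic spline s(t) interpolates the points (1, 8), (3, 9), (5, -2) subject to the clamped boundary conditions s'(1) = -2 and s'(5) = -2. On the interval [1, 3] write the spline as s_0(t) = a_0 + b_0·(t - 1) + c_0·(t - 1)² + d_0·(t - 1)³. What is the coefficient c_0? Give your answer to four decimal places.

4.1250

With σ_i denoting the second derivative at x_i, h_i = 2, 2, and Δ_i = (y_(i+1) − y_i)/h_i = 1/2, -11/2:
  2·σ_0 + 8·σ_1 + 2·σ_2 = 6(Δ_1 - Δ_0) = -36
Clamped end conditions give two more equations: 2h_0·σ_0 + h_0·σ_1 = 6(Δ_0 - s'(1)) = 15 and h_1·σ_1 + 2h_1·σ_2 = 6(s'(5) - Δ_1) = 21.
Solving: σ_0 = 33/4, σ_1 = -9, σ_2 = 39/4.
On [1, 3], with s_0(t) = a_0 + b_0·(t - 1) + c_0·(t - 1)² + d_0·(t - 1)³: c_0 = σ_0/2 = 33/8, d_0 = (σ_1 - σ_0)/(6h_0) = -23/16, b_0 = Δ_0 - h_0(2σ_0 + σ_1)/6 = -2.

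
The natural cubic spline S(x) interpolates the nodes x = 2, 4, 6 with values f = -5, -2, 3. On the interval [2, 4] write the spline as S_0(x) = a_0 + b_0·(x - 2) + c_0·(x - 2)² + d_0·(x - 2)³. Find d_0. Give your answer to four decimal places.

Write M_i for S''(x_i). With h_i = 2, 2 and divided differences Δ_i = 3/2, 5/2, the continuity of S' gives the tridiagonal system
  2·M_0 + 8·M_1 + 2·M_2 = 6(Δ_1 - Δ_0) = 6
Natural end conditions: M_0 = M_2 = 0.
Forward elimination and back-substitution give M_0 = 0, M_1 = 3/4, M_2 = 0.
On [2, 4], with S_0(x) = a_0 + b_0·(x - 2) + c_0·(x - 2)² + d_0·(x - 2)³: c_0 = M_0/2 = 0, d_0 = (M_1 - M_0)/(6h_0) = 1/16, b_0 = Δ_0 - h_0(2M_0 + M_1)/6 = 5/4.

0.0625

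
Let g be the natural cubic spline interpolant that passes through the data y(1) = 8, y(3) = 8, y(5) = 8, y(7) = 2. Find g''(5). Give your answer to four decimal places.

Write M_i for g''(x_i). With h_i = 2, 2, 2 and divided differences Δ_i = 0, 0, -3, the continuity of g' gives the tridiagonal system
  2·M_0 + 8·M_1 + 2·M_2 = 6(Δ_1 - Δ_0) = 0
  2·M_1 + 8·M_2 + 2·M_3 = 6(Δ_2 - Δ_1) = -18
Natural end conditions: M_0 = M_3 = 0.
Solving the tridiagonal system: M_0 = 0, M_1 = 3/5, M_2 = -12/5, M_3 = 0.

-2.4000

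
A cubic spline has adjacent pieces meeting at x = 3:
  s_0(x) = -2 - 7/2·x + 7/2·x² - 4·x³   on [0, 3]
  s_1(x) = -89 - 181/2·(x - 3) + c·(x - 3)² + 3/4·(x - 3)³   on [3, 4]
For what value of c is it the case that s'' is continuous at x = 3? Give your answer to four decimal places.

-32.5000

s_0''(x) = 7 - 24·x, so s_0''(3) = -65. On the right, s_1''(3) = 2c, so c = -65/2.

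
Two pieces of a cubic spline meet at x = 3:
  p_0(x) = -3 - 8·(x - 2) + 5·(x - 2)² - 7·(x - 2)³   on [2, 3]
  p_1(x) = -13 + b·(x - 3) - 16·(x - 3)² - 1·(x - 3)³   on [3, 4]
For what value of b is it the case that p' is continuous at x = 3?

-19

p_0'(x) = -8 + 10·(x - 2) - 21·(x - 2)², so p_0'(3) = -19. On the right, p_1'(3) = b, so b = -19.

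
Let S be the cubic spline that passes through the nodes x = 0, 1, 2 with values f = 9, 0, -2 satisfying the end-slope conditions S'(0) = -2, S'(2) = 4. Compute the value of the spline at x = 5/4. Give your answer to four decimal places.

With m_i denoting the second derivative at x_i, h_i = 1, 1, and Δ_i = (y_(i+1) − y_i)/h_i = -9, -2:
  1·m_0 + 4·m_1 + 1·m_2 = 6(Δ_1 - Δ_0) = 42
Clamped end conditions give two more equations: 2h_0·m_0 + h_0·m_1 = 6(Δ_0 - S'(0)) = -42 and h_1·m_1 + 2h_1·m_2 = 6(S'(2) - Δ_1) = 36.
Forward elimination and back-substitution give m_0 = -57/2, m_1 = 15, m_2 = 21/2.
On [1, 2], S(x) = 0 - 35/4·(x - 1) + 15/2·(x - 1)² - 3/4·(x - 1)³.
With (x - 1) = 1/4: S(5/4) = -443/256.

-1.7305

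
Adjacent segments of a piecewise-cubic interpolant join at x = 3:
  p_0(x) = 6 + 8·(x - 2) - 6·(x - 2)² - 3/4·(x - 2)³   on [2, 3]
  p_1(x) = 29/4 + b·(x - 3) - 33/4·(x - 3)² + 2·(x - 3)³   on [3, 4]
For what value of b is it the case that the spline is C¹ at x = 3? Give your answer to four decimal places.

p_0'(x) = 8 - 12·(x - 2) - 9/4·(x - 2)², so p_0'(3) = -25/4. On the right, p_1'(3) = b, so b = -25/4.

-6.2500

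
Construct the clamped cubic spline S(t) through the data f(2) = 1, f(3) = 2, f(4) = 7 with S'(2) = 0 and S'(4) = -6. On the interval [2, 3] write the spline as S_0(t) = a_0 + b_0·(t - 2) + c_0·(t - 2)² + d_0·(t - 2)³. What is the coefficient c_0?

-3

With m_i denoting the second derivative at x_i, h_i = 1, 1, and Δ_i = (y_(i+1) − y_i)/h_i = 1, 5:
  1·m_0 + 4·m_1 + 1·m_2 = 6(Δ_1 - Δ_0) = 24
Clamped end conditions give two more equations: 2h_0·m_0 + h_0·m_1 = 6(Δ_0 - S'(2)) = 6 and h_1·m_1 + 2h_1·m_2 = 6(S'(4) - Δ_1) = -66.
Solving the tridiagonal system: m_0 = -6, m_1 = 18, m_2 = -42.
On [2, 3], with S_0(t) = a_0 + b_0·(t - 2) + c_0·(t - 2)² + d_0·(t - 2)³: c_0 = m_0/2 = -3, d_0 = (m_1 - m_0)/(6h_0) = 4, b_0 = Δ_0 - h_0(2m_0 + m_1)/6 = 0.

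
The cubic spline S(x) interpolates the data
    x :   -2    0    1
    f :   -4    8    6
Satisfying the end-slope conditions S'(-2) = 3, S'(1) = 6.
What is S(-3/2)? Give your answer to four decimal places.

-1.1406

Write σ_i for S''(x_i). With h_i = 2, 1 and divided differences Δ_i = 6, -2, the continuity of S' gives the tridiagonal system
  2·σ_0 + 6·σ_1 + 1·σ_2 = 6(Δ_1 - Δ_0) = -48
Clamped end conditions give two more equations: 2h_0·σ_0 + h_0·σ_1 = 6(Δ_0 - S'(-2)) = 18 and h_1·σ_1 + 2h_1·σ_2 = 6(S'(1) - Δ_1) = 48.
Forward elimination and back-substitution give σ_0 = 27/2, σ_1 = -18, σ_2 = 33.
On [-2, 0], S(x) = -4 + 3·(x + 2) + 27/4·(x + 2)² - 21/8·(x + 2)³.
With (x + 2) = 1/2: S(-3/2) = -73/64.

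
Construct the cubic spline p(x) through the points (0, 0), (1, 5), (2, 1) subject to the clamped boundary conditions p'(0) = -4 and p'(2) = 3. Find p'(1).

1

Write m_i for p''(x_i). With h_i = 1, 1 and divided differences Δ_i = 5, -4, the continuity of p' gives the tridiagonal system
  1·m_0 + 4·m_1 + 1·m_2 = 6(Δ_1 - Δ_0) = -54
Clamped end conditions give two more equations: 2h_0·m_0 + h_0·m_1 = 6(Δ_0 - p'(0)) = 54 and h_1·m_1 + 2h_1·m_2 = 6(p'(2) - Δ_1) = 42.
Solving the tridiagonal system: m_0 = 44, m_1 = -34, m_2 = 38.
On [1, 2], p'(x) = b_1 + 2c_1·(x - 1) + 3d_1·(x - 1)² with b_1 = Δ_1 - h_1(2m_1 + m_2)/6 = 1, c_1 = m_1/2 = -17, d_1 = (m_2 - m_1)/(6h_1) = 12. So p'(1) = 1.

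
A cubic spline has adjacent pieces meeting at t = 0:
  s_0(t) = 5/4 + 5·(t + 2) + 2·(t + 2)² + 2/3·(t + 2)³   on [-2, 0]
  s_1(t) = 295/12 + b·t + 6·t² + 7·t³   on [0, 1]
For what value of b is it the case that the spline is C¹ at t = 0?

21

s_0'(t) = 5 + 4·(t + 2) + 2·(t + 2)², so s_0'(0) = 21. On the right, s_1'(0) = b, so b = 21.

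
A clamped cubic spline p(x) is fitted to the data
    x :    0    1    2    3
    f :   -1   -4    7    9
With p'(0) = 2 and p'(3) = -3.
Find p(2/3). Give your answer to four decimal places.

-3.5284

Write m_i for p''(x_i). With h_i = 1, 1, 1 and divided differences Δ_i = -3, 11, 2, the continuity of p' gives the tridiagonal system
  1·m_0 + 4·m_1 + 1·m_2 = 6(Δ_1 - Δ_0) = 84
  1·m_1 + 4·m_2 + 1·m_3 = 6(Δ_2 - Δ_1) = -54
Clamped end conditions give two more equations: 2h_0·m_0 + h_0·m_1 = 6(Δ_0 - p'(0)) = -30 and h_2·m_2 + 2h_2·m_3 = 6(p'(3) - Δ_2) = -30.
Solving the tridiagonal system: m_0 = -482/15, m_1 = 514/15, m_2 = -314/15, m_3 = -68/15.
On [0, 1], p(x) = -1 + 2·x - 241/15·x² + 166/15·x³.
With x = 2/3: p(2/3) = -1429/405.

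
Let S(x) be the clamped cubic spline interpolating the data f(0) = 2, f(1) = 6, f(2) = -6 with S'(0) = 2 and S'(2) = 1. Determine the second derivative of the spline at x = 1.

Put m_i = S'' at the i-th knot. Here h = (1, 1) and Δ = (4, -12), so the interior equations h_(i-1)·m_(i-1) + 2(h_(i-1)+h_i)·m_i + h_i·m_(i+1) = 6(Δ_i − Δ_(i-1)) read
  1·m_0 + 4·m_1 + 1·m_2 = 6(Δ_1 - Δ_0) = -96
Clamped end conditions give two more equations: 2h_0·m_0 + h_0·m_1 = 6(Δ_0 - S'(0)) = 12 and h_1·m_1 + 2h_1·m_2 = 6(S'(2) - Δ_1) = 78.
Hence m_0 = 59/2, m_1 = -47, m_2 = 125/2.

-47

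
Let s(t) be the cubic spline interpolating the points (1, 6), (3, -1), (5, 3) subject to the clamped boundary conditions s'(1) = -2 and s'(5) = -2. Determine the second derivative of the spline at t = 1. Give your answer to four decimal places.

Let m_i = s''(x_i). Step sizes h_i = 2, 2; slopes of the chords Δ_i = (y_(i+1) - y_i)/h_i = -7/2, 2.
  2·m_0 + 8·m_1 + 2·m_2 = 6(Δ_1 - Δ_0) = 33
Clamped end conditions give two more equations: 2h_0·m_0 + h_0·m_1 = 6(Δ_0 - s'(1)) = -9 and h_1·m_1 + 2h_1·m_2 = 6(s'(5) - Δ_1) = -24.
Solving the tridiagonal system: m_0 = -51/8, m_1 = 33/4, m_2 = -81/8.

-6.3750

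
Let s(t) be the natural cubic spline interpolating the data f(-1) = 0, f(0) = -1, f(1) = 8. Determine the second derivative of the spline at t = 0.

Write M_i for s''(x_i). With h_i = 1, 1 and divided differences Δ_i = -1, 9, the continuity of s' gives the tridiagonal system
  1·M_0 + 4·M_1 + 1·M_2 = 6(Δ_1 - Δ_0) = 60
Natural end conditions: M_0 = M_2 = 0.
Solving the tridiagonal system: M_0 = 0, M_1 = 15, M_2 = 0.

15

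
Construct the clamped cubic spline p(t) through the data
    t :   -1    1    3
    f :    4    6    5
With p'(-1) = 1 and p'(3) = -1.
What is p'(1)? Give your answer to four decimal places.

Put σ_i = p'' at the i-th knot. Here h = (2, 2) and Δ = (1, -1/2), so the interior equations h_(i-1)·σ_(i-1) + 2(h_(i-1)+h_i)·σ_i + h_i·σ_(i+1) = 6(Δ_i − Δ_(i-1)) read
  2·σ_0 + 8·σ_1 + 2·σ_2 = 6(Δ_1 - Δ_0) = -9
Clamped end conditions give two more equations: 2h_0·σ_0 + h_0·σ_1 = 6(Δ_0 - p'(-1)) = 0 and h_1·σ_1 + 2h_1·σ_2 = 6(p'(3) - Δ_1) = -3.
Forward elimination and back-substitution give σ_0 = 5/8, σ_1 = -5/4, σ_2 = -1/8.
On [1, 3], p'(t) = b_1 + 2c_1·(t - 1) + 3d_1·(t - 1)² with b_1 = Δ_1 - h_1(2σ_1 + σ_2)/6 = 3/8, c_1 = σ_1/2 = -5/8, d_1 = (σ_2 - σ_1)/(6h_1) = 3/32. So p'(1) = 3/8.

0.3750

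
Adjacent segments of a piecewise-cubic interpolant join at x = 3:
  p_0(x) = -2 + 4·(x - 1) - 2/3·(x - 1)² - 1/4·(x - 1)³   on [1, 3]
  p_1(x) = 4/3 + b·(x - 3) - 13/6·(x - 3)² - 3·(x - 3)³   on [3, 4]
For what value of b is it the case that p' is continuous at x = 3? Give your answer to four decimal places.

-1.6667

p_0'(x) = 4 - 4/3·(x - 1) - 3/4·(x - 1)², so p_0'(3) = -5/3. On the right, p_1'(3) = b, so b = -5/3.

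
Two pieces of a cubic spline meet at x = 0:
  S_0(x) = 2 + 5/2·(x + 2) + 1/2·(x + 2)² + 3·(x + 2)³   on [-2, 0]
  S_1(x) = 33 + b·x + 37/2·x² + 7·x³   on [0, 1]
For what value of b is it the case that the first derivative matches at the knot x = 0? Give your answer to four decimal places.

40.5000

S_0'(x) = 5/2 + 1·(x + 2) + 9·(x + 2)², so S_0'(0) = 81/2. On the right, S_1'(0) = b, so b = 81/2.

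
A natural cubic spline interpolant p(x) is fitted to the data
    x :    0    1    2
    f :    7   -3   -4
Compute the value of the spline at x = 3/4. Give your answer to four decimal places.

-1.2383

Let M_i = p''(x_i). Step sizes h_i = 1, 1; slopes of the chords Δ_i = (y_(i+1) - y_i)/h_i = -10, -1.
  1·M_0 + 4·M_1 + 1·M_2 = 6(Δ_1 - Δ_0) = 54
Natural end conditions: M_0 = M_2 = 0.
Hence M_0 = 0, M_1 = 27/2, M_2 = 0.
On [0, 1], p(x) = 7 - 49/4·x + 0·x² + 9/4·x³.
With x = 3/4: p(3/4) = -317/256.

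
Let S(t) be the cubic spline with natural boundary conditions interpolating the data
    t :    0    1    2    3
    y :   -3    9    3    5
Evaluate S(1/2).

With M_i denoting the second derivative at x_i, h_i = 1, 1, 1, and Δ_i = (y_(i+1) − y_i)/h_i = 12, -6, 2:
  1·M_0 + 4·M_1 + 1·M_2 = 6(Δ_1 - Δ_0) = -108
  1·M_1 + 4·M_2 + 1·M_3 = 6(Δ_2 - Δ_1) = 48
Natural end conditions: M_0 = M_3 = 0.
Hence M_0 = 0, M_1 = -32, M_2 = 20, M_3 = 0.
On [0, 1], S(t) = -3 + 52/3·t + 0·t² - 16/3·t³.
With t = 1/2: S(1/2) = 5.

5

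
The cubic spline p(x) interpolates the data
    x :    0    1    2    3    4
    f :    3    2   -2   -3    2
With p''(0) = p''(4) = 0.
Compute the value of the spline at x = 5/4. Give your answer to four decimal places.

Let m_i = p''(x_i). Step sizes h_i = 1, 1, 1, 1; slopes of the chords Δ_i = (y_(i+1) - y_i)/h_i = -1, -4, -1, 5.
  1·m_0 + 4·m_1 + 1·m_2 = 6(Δ_1 - Δ_0) = -18
  1·m_1 + 4·m_2 + 1·m_3 = 6(Δ_2 - Δ_1) = 18
  1·m_2 + 4·m_3 + 1·m_4 = 6(Δ_3 - Δ_2) = 36
Natural end conditions: m_0 = m_4 = 0.
Solving: m_0 = 0, m_1 = -153/28, m_2 = 27/7, m_3 = 225/28, m_4 = 0.
On [1, 2], p(x) = 2 - 79/28·(x - 1) - 153/56·(x - 1)² + 87/56·(x - 1)³.
With (x - 1) = 1/4: p(5/4) = 4115/3584.

1.1482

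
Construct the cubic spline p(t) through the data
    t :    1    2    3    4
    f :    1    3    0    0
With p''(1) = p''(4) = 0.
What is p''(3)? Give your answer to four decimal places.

6.8000

Write M_i for p''(x_i). With h_i = 1, 1, 1 and divided differences Δ_i = 2, -3, 0, the continuity of p' gives the tridiagonal system
  1·M_0 + 4·M_1 + 1·M_2 = 6(Δ_1 - Δ_0) = -30
  1·M_1 + 4·M_2 + 1·M_3 = 6(Δ_2 - Δ_1) = 18
Natural end conditions: M_0 = M_3 = 0.
Solving: M_0 = 0, M_1 = -46/5, M_2 = 34/5, M_3 = 0.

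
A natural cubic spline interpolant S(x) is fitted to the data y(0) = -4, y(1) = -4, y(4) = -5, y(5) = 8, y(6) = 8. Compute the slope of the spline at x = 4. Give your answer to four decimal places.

Let m_i = S''(x_i). Step sizes h_i = 1, 3, 1, 1; slopes of the chords Δ_i = (y_(i+1) - y_i)/h_i = 0, -1/3, 13, 0.
  1·m_0 + 8·m_1 + 3·m_2 = 6(Δ_1 - Δ_0) = -2
  3·m_1 + 8·m_2 + 1·m_3 = 6(Δ_2 - Δ_1) = 80
  1·m_2 + 4·m_3 + 1·m_4 = 6(Δ_3 - Δ_2) = -78
Natural end conditions: m_0 = m_4 = 0.
Solving the tridiagonal system: m_0 = 0, m_1 = -314/53, m_2 = 802/53, m_3 = -1234/53, m_4 = 0.
On [4, 5], S'(x) = b_2 + 2c_2·(x - 4) + 3d_2·(x - 4)² with b_2 = Δ_2 - h_2(2m_2 + m_3)/6 = 1882/159, c_2 = m_2/2 = 401/53, d_2 = (m_3 - m_2)/(6h_2) = -1018/159. So S'(4) = 1882/159.

11.8365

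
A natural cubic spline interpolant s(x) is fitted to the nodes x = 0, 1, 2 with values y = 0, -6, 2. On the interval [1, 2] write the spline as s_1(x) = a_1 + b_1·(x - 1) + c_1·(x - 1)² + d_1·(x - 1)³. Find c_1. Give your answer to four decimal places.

10.5000

Put M_i = s'' at the i-th knot. Here h = (1, 1) and Δ = (-6, 8), so the interior equations h_(i-1)·M_(i-1) + 2(h_(i-1)+h_i)·M_i + h_i·M_(i+1) = 6(Δ_i − Δ_(i-1)) read
  1·M_0 + 4·M_1 + 1·M_2 = 6(Δ_1 - Δ_0) = 84
Natural end conditions: M_0 = M_2 = 0.
Hence M_0 = 0, M_1 = 21, M_2 = 0.
On [1, 2], with s_1(x) = a_1 + b_1·(x - 1) + c_1·(x - 1)² + d_1·(x - 1)³: c_1 = M_1/2 = 21/2, d_1 = (M_2 - M_1)/(6h_1) = -7/2, b_1 = Δ_1 - h_1(2M_1 + M_2)/6 = 1.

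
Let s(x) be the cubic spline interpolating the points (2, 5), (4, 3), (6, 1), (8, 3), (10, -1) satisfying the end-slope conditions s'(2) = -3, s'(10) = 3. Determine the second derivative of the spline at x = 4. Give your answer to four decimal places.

-1.8214

Let σ_i = s''(x_i). Step sizes h_i = 2, 2, 2, 2; slopes of the chords Δ_i = (y_(i+1) - y_i)/h_i = -1, -1, 1, -2.
  2·σ_0 + 8·σ_1 + 2·σ_2 = 6(Δ_1 - Δ_0) = 0
  2·σ_1 + 8·σ_2 + 2·σ_3 = 6(Δ_2 - Δ_1) = 12
  2·σ_2 + 8·σ_3 + 2·σ_4 = 6(Δ_3 - Δ_2) = -18
Clamped end conditions give two more equations: 2h_0·σ_0 + h_0·σ_1 = 6(Δ_0 - s'(2)) = 12 and h_3·σ_3 + 2h_3·σ_4 = 6(s'(10) - Δ_3) = 30.
Solving: σ_0 = 219/56, σ_1 = -51/28, σ_2 = 27/8, σ_3 = -159/28, σ_4 = 579/56.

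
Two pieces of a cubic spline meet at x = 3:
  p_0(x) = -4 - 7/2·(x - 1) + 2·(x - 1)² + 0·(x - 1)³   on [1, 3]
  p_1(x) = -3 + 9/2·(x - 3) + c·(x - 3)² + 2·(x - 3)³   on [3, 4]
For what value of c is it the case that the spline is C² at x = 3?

2

p_0''(x) = 4 + 0·(x - 1), so p_0''(3) = 4. On the right, p_1''(3) = 2c, so c = 2.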